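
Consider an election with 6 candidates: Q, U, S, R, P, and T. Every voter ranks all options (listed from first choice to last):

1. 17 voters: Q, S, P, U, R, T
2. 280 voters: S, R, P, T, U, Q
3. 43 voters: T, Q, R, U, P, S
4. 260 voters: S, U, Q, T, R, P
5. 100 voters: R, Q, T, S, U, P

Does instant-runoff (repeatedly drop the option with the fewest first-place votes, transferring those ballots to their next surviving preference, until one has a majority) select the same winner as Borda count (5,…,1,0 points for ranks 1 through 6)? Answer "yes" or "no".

Instant-runoff — R1 Q 17, U 0, S 540, R 100, P 0, T 43 (S winner). Winner: S.
Borda — scores: Q 1437, U 1540, S 2968, R 2026, P 934, T 1595. Winner: S.
The two methods agree.

yes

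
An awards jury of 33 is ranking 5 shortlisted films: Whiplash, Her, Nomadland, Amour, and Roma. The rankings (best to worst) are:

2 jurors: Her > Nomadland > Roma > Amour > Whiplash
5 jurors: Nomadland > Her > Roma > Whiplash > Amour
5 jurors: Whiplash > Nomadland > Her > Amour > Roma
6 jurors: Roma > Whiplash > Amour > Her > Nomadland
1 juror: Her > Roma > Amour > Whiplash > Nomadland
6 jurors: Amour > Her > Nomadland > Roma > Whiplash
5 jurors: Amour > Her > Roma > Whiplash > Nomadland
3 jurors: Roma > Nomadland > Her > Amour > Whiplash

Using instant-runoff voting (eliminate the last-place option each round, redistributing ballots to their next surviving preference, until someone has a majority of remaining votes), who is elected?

Amour

Round 1: Whiplash 5, Her 3, Nomadland 5, Amour 11, Roma 9. Eliminate Her.
Round 2: Whiplash 5, Nomadland 7, Amour 11, Roma 10. Eliminate Whiplash.
Round 3: Nomadland 12, Amour 11, Roma 10. Eliminate Roma.
Round 4: Nomadland 15, Amour 18. Amour has a majority.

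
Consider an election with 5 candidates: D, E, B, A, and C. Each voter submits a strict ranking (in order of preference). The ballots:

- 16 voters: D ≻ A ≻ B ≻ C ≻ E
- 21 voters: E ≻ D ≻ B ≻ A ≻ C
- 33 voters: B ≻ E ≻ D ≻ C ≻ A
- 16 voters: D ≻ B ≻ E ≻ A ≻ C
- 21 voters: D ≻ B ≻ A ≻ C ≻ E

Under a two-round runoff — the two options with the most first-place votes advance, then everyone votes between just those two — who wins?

D

Round 1 first-place votes: D 53, E 21, B 33, A 0, C 0.
D and B advance.
Runoff: D is preferred to B by 74 voters; B by 33.
D wins the runoff.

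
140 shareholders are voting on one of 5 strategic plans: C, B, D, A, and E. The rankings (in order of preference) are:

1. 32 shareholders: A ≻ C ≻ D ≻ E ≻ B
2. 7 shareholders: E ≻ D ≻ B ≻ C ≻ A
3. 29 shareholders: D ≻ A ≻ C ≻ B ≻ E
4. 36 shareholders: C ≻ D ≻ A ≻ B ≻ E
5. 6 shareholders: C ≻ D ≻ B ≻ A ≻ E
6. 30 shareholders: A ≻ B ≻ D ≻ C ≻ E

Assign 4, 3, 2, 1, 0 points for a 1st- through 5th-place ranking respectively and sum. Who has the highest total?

C: 32·3 + 7·1 + 29·2 + 36·4 + 6·4 + 30·1 = 359
B: 32·0 + 7·2 + 29·1 + 36·1 + 6·2 + 30·3 = 181
D: 32·2 + 7·3 + 29·4 + 36·3 + 6·3 + 30·2 = 387
A: 32·4 + 7·0 + 29·3 + 36·2 + 6·1 + 30·4 = 413
E: 32·1 + 7·4 + 29·0 + 36·0 + 6·0 + 30·0 = 60
A has the highest Borda score (413).

A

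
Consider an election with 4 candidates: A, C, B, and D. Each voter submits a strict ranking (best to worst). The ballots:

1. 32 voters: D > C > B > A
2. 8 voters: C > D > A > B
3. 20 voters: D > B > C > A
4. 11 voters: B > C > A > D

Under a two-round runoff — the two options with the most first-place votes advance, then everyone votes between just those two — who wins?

Round 1 first-place votes: A 0, C 8, B 11, D 52.
D and B advance.
Runoff: D is preferred to B by 60 voters; B by 11.
D wins the runoff.

D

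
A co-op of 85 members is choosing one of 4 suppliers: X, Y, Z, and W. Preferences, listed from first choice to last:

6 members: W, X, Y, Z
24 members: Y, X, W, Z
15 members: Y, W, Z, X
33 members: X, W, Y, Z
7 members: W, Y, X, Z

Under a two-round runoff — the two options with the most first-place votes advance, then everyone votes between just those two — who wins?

Y

Round 1 first-place votes: X 33, Y 39, Z 0, W 13.
Y and X advance.
Runoff: Y is preferred to X by 46 voters; X by 39.
Y wins the runoff.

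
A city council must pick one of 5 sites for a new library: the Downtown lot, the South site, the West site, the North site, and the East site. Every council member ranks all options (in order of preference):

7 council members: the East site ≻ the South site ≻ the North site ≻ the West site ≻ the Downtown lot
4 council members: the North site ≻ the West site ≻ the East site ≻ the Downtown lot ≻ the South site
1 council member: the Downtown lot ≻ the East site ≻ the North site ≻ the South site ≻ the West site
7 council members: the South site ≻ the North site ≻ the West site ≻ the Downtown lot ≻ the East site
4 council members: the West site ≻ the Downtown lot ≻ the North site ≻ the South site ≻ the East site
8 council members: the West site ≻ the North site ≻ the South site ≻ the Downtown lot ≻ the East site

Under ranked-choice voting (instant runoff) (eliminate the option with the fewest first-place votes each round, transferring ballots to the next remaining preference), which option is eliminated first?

Round 1: the Downtown lot 1, the South site 7, the West site 12, the North site 4, the East site 7. Eliminate the Downtown lot.

the Downtown lot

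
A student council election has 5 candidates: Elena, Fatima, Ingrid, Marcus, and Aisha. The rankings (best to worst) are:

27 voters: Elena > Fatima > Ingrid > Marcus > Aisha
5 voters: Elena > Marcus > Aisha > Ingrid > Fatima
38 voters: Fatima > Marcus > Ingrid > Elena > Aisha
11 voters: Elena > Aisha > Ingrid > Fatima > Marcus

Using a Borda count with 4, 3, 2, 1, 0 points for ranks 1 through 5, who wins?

Elena: 27·4 + 5·4 + 38·1 + 11·4 = 210
Fatima: 27·3 + 5·0 + 38·4 + 11·1 = 244
Ingrid: 27·2 + 5·1 + 38·2 + 11·2 = 157
Marcus: 27·1 + 5·3 + 38·3 + 11·0 = 156
Aisha: 27·0 + 5·2 + 38·0 + 11·3 = 43
Fatima has the highest Borda score (244).

Fatima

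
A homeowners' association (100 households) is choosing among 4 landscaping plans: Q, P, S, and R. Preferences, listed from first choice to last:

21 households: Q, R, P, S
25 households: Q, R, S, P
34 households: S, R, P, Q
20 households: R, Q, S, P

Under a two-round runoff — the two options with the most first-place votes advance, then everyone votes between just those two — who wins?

Q

Round 1 first-place votes: Q 46, P 0, S 34, R 20.
Q and S advance.
Runoff: Q is preferred to S by 66 voters; S by 34.
Q wins the runoff.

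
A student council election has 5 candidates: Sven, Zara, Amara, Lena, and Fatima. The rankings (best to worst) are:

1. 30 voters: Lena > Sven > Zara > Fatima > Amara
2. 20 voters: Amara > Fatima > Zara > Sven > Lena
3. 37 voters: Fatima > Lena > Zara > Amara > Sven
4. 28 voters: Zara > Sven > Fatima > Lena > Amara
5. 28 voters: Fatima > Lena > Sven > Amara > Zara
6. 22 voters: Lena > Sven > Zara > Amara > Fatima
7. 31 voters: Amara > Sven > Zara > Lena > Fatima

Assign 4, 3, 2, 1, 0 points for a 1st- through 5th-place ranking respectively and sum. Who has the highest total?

Lena

Sven: 30·3 + 20·1 + 37·0 + 28·3 + 28·2 + 22·3 + 31·3 = 409
Zara: 30·2 + 20·2 + 37·2 + 28·4 + 28·0 + 22·2 + 31·2 = 392
Amara: 30·0 + 20·4 + 37·1 + 28·0 + 28·1 + 22·1 + 31·4 = 291
Lena: 30·4 + 20·0 + 37·3 + 28·1 + 28·3 + 22·4 + 31·1 = 462
Fatima: 30·1 + 20·3 + 37·4 + 28·2 + 28·4 + 22·0 + 31·0 = 406
Lena has the highest Borda score (462).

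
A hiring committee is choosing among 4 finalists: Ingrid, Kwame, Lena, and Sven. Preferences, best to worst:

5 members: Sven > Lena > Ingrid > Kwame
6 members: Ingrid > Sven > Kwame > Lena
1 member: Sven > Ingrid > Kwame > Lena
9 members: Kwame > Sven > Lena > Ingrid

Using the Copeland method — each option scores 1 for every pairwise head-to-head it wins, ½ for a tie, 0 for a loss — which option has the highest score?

Sven

Ingrid: beats Kwame; loses to Lena and Sven → score 1.
Kwame: beats Lena; loses to Ingrid and Sven → score 1.
Lena: beats Ingrid; loses to Kwame and Sven → score 1.
Sven: beats Ingrid, Kwame, and Lena → score 3.
Sven has the best pairwise record.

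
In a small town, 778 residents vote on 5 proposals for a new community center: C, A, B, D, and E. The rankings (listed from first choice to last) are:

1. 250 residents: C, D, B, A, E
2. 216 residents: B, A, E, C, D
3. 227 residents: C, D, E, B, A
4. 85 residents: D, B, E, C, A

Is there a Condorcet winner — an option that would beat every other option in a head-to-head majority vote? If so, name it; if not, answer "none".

C

C vs A: 562–216 for C.
C vs B: 477–301 for C.
C vs D: 693–85 for C.
C vs E: 477–301 for C.
C beats every other option head-to-head.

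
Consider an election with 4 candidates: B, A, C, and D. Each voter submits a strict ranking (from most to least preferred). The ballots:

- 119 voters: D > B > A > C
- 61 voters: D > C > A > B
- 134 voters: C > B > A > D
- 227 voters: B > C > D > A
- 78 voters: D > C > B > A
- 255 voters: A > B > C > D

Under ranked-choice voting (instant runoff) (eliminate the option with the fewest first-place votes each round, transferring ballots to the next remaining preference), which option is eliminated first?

C

Round 1: B 227, A 255, C 134, D 258. Eliminate C.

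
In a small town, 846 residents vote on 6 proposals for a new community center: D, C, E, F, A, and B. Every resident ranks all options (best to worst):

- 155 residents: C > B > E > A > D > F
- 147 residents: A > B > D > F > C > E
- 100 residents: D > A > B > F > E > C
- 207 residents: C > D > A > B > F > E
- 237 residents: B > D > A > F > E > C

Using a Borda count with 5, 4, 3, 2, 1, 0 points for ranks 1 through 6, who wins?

D: 155·1 + 147·3 + 100·5 + 207·4 + 237·4 = 2872
C: 155·5 + 147·1 + 100·0 + 207·5 + 237·0 = 1957
E: 155·3 + 147·0 + 100·1 + 207·0 + 237·1 = 802
F: 155·0 + 147·2 + 100·2 + 207·1 + 237·2 = 1175
A: 155·2 + 147·5 + 100·4 + 207·3 + 237·3 = 2777
B: 155·4 + 147·4 + 100·3 + 207·2 + 237·5 = 3107
B has the highest Borda score (3107).

B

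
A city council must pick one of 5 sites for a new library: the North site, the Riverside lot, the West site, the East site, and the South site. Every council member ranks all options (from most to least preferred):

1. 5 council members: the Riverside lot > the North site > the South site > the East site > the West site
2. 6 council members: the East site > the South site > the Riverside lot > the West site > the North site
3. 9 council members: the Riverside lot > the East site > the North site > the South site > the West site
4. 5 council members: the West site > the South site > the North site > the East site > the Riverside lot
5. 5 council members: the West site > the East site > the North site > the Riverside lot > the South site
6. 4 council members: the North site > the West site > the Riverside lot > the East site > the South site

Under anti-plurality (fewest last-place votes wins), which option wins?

Last-place votes: the North site 6, the Riverside lot 5, the West site 14, the East site 0, the South site 9.
the East site is ranked last by the fewest voters, so the East site wins.

the East site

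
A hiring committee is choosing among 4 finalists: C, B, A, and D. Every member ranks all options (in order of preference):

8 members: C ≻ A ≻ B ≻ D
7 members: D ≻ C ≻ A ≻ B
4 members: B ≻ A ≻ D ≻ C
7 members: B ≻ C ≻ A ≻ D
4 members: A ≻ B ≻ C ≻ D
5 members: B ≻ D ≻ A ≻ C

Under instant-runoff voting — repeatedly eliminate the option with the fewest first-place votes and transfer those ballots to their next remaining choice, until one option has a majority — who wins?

B

Round 1: C 8, B 16, A 4, D 7. Eliminate A.
Round 2: C 8, B 20, D 7. B has a majority.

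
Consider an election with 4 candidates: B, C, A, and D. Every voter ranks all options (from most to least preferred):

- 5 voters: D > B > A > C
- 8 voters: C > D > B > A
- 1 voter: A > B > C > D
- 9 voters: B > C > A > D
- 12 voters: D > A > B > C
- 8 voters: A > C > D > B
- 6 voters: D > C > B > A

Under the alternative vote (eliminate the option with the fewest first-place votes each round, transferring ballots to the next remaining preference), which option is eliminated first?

Round 1: B 9, C 8, A 9, D 23. Eliminate C.

C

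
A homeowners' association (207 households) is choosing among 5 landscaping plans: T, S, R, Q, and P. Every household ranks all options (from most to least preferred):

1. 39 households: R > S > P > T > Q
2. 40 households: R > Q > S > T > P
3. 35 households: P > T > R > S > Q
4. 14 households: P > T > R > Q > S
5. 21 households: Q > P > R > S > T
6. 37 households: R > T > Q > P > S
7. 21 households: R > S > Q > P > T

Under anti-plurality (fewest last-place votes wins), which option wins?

R

Last-place votes: T 42, S 51, R 0, Q 74, P 40.
R is ranked last by the fewest voters, so R wins.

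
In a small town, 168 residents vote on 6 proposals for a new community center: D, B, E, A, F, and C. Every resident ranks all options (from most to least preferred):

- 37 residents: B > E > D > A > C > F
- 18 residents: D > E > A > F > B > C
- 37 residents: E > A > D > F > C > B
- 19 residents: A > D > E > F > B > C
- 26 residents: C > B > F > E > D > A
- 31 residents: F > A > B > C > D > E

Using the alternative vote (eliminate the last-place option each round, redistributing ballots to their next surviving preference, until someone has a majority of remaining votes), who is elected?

Round 1: D 18, B 37, E 37, A 19, F 31, C 26. Eliminate D.
Round 2: B 37, E 55, A 19, F 31, C 26. Eliminate A.
Round 3: B 37, E 74, F 31, C 26. Eliminate C.
Round 4: B 63, E 74, F 31. Eliminate F.
Round 5: B 94, E 74. B has a majority.

B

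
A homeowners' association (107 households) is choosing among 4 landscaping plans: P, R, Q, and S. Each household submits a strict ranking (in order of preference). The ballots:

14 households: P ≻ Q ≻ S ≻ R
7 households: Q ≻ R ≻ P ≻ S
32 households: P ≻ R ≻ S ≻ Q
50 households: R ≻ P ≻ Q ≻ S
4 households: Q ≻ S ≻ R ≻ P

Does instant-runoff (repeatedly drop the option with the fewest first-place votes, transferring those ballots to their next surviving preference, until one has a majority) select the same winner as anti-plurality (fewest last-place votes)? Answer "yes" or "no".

Instant-runoff — R1 P 46, R 50, Q 11, S 0 (S out); R2 P 46, R 50, Q 11 (Q out); R3 P 46, R 61 (R winner). Winner: R.
Anti-plurality — last-place votes: P 4, R 14, Q 32, S 57. Winner: P.
The two methods disagree.

no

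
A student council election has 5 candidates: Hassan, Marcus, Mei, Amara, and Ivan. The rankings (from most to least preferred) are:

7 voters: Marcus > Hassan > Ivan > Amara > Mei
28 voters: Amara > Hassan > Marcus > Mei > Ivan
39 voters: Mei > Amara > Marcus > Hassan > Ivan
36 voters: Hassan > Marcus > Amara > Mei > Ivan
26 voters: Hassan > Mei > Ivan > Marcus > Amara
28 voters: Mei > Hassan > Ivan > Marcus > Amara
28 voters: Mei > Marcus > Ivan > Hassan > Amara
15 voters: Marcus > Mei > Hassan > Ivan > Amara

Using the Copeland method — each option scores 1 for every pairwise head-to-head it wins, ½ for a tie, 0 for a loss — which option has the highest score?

Mei

Hassan: beats Marcus, Amara, and Ivan; loses to Mei → score 3.
Marcus: beats Amara and Ivan; loses to Hassan and Mei → score 2.
Mei: beats Hassan, Marcus, Amara, and Ivan → score 4.
Amara: loses to Hassan, Marcus, Mei, and Ivan → score 0.
Ivan: beats Amara; loses to Hassan, Marcus, and Mei → score 1.
Mei has the best pairwise record.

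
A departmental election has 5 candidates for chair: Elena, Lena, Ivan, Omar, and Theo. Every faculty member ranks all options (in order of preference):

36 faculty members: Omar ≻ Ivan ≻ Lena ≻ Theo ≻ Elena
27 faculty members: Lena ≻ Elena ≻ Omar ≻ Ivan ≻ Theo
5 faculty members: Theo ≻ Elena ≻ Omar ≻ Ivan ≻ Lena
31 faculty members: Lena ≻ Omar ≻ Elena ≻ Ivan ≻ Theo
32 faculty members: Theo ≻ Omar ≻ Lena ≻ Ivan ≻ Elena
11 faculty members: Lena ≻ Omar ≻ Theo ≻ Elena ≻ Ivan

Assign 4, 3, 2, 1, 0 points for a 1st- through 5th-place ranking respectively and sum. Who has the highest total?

Elena: 36·0 + 27·3 + 5·3 + 31·2 + 32·0 + 11·1 = 169
Lena: 36·2 + 27·4 + 5·0 + 31·4 + 32·2 + 11·4 = 412
Ivan: 36·3 + 27·1 + 5·1 + 31·1 + 32·1 + 11·0 = 203
Omar: 36·4 + 27·2 + 5·2 + 31·3 + 32·3 + 11·3 = 430
Theo: 36·1 + 27·0 + 5·4 + 31·0 + 32·4 + 11·2 = 206
Omar has the highest Borda score (430).

Omar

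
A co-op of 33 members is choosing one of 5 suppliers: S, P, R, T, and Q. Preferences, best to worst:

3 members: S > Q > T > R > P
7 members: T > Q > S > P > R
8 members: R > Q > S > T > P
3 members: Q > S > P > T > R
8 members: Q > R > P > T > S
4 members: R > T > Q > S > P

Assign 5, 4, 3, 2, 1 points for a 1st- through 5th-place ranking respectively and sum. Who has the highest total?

Q

S: 3·5 + 7·3 + 8·3 + 3·4 + 8·1 + 4·2 = 88
P: 3·1 + 7·2 + 8·1 + 3·3 + 8·3 + 4·1 = 62
R: 3·2 + 7·1 + 8·5 + 3·1 + 8·4 + 4·5 = 108
T: 3·3 + 7·5 + 8·2 + 3·2 + 8·2 + 4·4 = 98
Q: 3·4 + 7·4 + 8·4 + 3·5 + 8·5 + 4·3 = 139
Q has the highest Borda score (139).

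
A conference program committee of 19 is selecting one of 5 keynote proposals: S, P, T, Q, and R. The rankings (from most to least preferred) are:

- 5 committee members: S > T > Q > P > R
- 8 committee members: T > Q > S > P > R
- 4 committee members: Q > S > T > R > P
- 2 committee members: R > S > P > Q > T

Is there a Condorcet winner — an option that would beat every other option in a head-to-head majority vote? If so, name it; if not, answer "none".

Checking pairwise contests:
Q beats S 12–7.
S beats P 19–0.
S beats T 11–8.
T beats Q 13–6.
S beats R 17–2.
Every option loses at least one head-to-head, so there is no Condorcet winner.

none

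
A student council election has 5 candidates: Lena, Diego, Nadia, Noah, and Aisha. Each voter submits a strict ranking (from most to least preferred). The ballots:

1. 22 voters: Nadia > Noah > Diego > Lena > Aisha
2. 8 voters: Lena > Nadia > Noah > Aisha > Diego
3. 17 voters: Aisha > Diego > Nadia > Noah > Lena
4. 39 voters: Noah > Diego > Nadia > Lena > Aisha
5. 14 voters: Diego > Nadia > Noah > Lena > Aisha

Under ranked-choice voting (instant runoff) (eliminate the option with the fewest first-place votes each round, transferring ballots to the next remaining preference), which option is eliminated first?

Lena

Round 1: Lena 8, Diego 14, Nadia 22, Noah 39, Aisha 17. Eliminate Lena.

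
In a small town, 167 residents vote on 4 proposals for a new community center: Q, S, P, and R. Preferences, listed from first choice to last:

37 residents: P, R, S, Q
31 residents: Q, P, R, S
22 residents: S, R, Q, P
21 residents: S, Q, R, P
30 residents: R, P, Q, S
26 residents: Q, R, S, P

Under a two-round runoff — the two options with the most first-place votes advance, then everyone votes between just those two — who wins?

Round 1 first-place votes: Q 57, S 43, P 37, R 30.
Q and S advance.
Runoff: Q is preferred to S by 87 voters; S by 80.
Q wins the runoff.

Q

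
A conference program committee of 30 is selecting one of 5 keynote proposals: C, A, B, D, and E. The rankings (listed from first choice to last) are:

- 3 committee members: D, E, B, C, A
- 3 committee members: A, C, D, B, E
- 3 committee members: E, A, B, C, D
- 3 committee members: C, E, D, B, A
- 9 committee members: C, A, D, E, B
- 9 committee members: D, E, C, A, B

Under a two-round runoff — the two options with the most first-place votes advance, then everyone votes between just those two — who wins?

Round 1 first-place votes: C 12, A 3, B 0, D 12, E 3.
D and C advance.
Runoff: D is preferred to C by 12 voters; C by 18.
C wins the runoff.

C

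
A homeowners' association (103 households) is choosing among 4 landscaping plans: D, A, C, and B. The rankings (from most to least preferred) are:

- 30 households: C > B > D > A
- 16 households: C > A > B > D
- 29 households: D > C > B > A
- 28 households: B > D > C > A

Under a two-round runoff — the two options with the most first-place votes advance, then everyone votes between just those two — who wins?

D

Round 1 first-place votes: D 29, A 0, C 46, B 28.
C and D advance.
Runoff: C is preferred to D by 46 voters; D by 57.
D wins the runoff.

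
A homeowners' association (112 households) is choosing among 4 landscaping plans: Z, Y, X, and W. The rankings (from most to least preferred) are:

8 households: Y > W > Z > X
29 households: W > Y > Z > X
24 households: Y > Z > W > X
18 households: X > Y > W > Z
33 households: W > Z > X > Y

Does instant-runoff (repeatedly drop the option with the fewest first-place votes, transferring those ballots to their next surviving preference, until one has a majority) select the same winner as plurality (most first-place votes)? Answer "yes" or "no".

yes

Instant-runoff — R1 Z 0, Y 32, X 18, W 62 (W winner). Winner: W.
Plurality — first-place votes: Z 0, Y 32, X 18, W 62. Winner: W.
The two methods agree.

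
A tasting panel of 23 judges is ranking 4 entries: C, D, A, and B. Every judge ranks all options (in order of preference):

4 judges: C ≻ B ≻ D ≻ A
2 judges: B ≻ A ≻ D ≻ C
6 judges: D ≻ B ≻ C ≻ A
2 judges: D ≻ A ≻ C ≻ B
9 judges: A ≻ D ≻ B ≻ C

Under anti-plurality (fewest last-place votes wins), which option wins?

Last-place votes: C 11, D 0, A 10, B 2.
D is ranked last by the fewest voters, so D wins.

D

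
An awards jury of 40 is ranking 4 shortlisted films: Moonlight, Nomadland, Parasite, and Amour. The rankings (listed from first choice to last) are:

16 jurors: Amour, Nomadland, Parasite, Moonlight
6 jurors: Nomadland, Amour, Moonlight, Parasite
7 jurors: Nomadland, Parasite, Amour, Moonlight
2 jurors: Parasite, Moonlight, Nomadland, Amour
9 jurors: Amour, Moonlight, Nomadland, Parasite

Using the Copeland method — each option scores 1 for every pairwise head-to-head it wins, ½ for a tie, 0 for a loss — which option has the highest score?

Amour

Moonlight: loses to Nomadland, Parasite, and Amour → score 0.
Nomadland: beats Moonlight and Parasite; loses to Amour → score 2.
Parasite: beats Moonlight; loses to Nomadland and Amour → score 1.
Amour: beats Moonlight, Nomadland, and Parasite → score 3.
Amour has the best pairwise record.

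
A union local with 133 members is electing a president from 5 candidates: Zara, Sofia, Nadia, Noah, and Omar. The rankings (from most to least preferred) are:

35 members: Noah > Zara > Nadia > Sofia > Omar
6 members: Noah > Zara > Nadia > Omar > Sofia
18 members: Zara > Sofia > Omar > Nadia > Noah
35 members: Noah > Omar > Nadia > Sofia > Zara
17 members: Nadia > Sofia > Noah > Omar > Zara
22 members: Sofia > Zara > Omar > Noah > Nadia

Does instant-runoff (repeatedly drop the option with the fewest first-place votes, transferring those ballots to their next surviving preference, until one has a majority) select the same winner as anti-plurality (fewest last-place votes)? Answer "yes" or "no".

no

Instant-runoff — R1 Zara 18, Sofia 22, Nadia 17, Noah 76, Omar 0 (Noah winner). Winner: Noah.
Anti-plurality — last-place votes: Zara 52, Sofia 6, Nadia 22, Noah 18, Omar 35. Winner: Sofia.
The two methods disagree.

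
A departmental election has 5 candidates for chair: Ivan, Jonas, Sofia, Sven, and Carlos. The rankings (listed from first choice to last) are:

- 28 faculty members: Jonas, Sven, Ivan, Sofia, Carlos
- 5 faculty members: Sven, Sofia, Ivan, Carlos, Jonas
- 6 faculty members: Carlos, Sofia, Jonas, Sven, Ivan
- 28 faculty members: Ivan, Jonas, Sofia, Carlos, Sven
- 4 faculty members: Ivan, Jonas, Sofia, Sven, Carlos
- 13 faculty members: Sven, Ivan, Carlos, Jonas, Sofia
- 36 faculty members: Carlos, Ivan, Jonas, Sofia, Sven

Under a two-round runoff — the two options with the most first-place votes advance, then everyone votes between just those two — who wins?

Round 1 first-place votes: Ivan 32, Jonas 28, Sofia 0, Sven 18, Carlos 42.
Carlos and Ivan advance.
Runoff: Carlos is preferred to Ivan by 42 voters; Ivan by 78.
Ivan wins the runoff.

Ivan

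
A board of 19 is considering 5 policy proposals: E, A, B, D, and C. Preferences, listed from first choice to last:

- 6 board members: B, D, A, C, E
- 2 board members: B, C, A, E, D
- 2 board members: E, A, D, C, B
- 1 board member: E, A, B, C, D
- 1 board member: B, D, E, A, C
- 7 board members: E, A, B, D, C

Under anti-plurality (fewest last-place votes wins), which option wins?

A

Last-place votes: E 6, A 0, B 2, D 3, C 8.
A is ranked last by the fewest voters, so A wins.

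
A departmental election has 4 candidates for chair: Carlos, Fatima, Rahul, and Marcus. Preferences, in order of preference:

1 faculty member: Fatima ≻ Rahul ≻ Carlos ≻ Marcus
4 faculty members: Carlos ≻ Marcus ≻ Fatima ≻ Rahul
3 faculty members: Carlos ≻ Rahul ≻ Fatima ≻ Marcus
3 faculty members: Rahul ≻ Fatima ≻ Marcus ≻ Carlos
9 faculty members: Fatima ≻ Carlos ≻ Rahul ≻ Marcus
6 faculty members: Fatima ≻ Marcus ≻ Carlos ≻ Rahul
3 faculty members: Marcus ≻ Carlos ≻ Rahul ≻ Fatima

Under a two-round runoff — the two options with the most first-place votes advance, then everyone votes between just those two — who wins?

Fatima

Round 1 first-place votes: Carlos 7, Fatima 16, Rahul 3, Marcus 3.
Fatima and Carlos advance.
Runoff: Fatima is preferred to Carlos by 19 voters; Carlos by 10.
Fatima wins the runoff.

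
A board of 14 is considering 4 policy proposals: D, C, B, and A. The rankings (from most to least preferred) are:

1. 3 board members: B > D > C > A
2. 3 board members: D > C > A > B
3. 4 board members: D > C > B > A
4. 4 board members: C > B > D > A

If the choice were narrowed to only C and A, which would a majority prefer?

Voters preferring C to A: 14; preferring A to C: 0.
C wins the head-to-head.

C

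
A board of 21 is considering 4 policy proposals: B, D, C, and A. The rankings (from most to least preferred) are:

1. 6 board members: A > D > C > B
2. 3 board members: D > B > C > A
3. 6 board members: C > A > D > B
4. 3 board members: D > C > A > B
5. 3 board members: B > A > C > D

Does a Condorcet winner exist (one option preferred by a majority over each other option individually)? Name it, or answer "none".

none

Checking pairwise contests:
D beats B 18–3.
A beats D 15–6.
D beats C 12–9.
C beats A 12–9.
Every option loses at least one head-to-head, so there is no Condorcet winner.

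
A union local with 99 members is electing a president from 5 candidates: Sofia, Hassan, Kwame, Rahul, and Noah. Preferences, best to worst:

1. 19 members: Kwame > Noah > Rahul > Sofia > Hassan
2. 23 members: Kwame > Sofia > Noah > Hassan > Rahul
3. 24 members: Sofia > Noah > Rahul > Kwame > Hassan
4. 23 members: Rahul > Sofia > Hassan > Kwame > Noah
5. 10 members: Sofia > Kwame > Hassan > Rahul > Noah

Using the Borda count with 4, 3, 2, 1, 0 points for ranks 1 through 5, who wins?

Sofia

Sofia: 19·1 + 23·3 + 24·4 + 23·3 + 10·4 = 293
Hassan: 19·0 + 23·1 + 24·0 + 23·2 + 10·2 = 89
Kwame: 19·4 + 23·4 + 24·1 + 23·1 + 10·3 = 245
Rahul: 19·2 + 23·0 + 24·2 + 23·4 + 10·1 = 188
Noah: 19·3 + 23·2 + 24·3 + 23·0 + 10·0 = 175
Sofia has the highest Borda score (293).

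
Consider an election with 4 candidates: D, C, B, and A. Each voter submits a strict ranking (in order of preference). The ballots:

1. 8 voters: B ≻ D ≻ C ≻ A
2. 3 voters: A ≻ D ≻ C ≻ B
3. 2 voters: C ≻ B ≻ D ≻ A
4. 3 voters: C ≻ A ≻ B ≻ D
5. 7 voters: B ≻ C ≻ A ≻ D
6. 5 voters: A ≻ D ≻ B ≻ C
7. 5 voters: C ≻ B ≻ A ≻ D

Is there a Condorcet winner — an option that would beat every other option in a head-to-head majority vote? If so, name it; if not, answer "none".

B

B vs D: 25–8 for B.
B vs C: 20–13 for B.
B vs A: 22–11 for B.
B beats every other option head-to-head.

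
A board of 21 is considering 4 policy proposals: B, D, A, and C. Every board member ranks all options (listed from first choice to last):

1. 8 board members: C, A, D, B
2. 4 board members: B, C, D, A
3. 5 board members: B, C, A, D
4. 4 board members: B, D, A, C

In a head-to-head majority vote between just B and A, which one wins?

B

Voters preferring B to A: 13; preferring A to B: 8.
B wins the head-to-head.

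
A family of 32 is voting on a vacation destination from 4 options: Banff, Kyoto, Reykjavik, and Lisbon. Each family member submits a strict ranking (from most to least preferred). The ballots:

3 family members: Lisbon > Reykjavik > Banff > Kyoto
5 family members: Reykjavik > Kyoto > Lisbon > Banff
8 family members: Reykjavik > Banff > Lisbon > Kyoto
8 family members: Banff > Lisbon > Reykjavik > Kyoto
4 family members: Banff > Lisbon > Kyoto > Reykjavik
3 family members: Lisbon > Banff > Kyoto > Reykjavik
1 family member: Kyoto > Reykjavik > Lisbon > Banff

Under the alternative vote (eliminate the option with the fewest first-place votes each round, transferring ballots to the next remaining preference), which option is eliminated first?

Kyoto

Round 1: Banff 12, Kyoto 1, Reykjavik 13, Lisbon 6. Eliminate Kyoto.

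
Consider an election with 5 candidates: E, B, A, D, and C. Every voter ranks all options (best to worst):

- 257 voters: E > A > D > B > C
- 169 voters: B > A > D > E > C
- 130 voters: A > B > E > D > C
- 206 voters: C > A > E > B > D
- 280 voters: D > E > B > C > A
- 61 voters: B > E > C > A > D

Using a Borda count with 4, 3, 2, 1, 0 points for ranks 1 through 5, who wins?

E

E: 257·4 + 169·1 + 130·2 + 206·2 + 280·3 + 61·3 = 2892
B: 257·1 + 169·4 + 130·3 + 206·1 + 280·2 + 61·4 = 2333
A: 257·3 + 169·3 + 130·4 + 206·3 + 280·0 + 61·1 = 2477
D: 257·2 + 169·2 + 130·1 + 206·0 + 280·4 + 61·0 = 2102
C: 257·0 + 169·0 + 130·0 + 206·4 + 280·1 + 61·2 = 1226
E has the highest Borda score (2892).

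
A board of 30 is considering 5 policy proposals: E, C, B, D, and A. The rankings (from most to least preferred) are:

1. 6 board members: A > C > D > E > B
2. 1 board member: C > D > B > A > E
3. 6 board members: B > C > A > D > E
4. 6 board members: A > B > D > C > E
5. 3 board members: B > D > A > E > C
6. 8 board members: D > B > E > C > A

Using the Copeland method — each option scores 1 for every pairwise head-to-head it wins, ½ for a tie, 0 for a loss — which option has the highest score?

B

E: loses to C, B, D, and A → score 0.
C: beats E; ties A; loses to B and D → score 1.5.
B: beats E, C, and A; ties D → score 3.5.
D: beats E and C; ties B; loses to A → score 2.5.
A: beats E and D; ties C; loses to B → score 2.5.
B has the best pairwise record.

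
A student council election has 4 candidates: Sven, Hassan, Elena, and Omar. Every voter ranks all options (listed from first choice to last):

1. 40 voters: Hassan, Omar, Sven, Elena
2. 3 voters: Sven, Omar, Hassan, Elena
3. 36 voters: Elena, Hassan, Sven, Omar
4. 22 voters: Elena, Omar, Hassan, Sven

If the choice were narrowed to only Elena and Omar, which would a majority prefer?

Elena

Voters preferring Elena to Omar: 58; preferring Omar to Elena: 43.
Elena wins the head-to-head.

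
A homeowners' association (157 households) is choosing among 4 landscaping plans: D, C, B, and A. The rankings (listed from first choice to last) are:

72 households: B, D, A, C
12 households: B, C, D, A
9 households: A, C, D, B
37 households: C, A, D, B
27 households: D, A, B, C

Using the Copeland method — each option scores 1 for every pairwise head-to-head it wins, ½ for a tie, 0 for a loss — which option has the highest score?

D: beats C and A; loses to B → score 2.
C: loses to D, B, and A → score 0.
B: beats D, C, and A → score 3.
A: beats C; loses to D and B → score 1.
B has the best pairwise record.

B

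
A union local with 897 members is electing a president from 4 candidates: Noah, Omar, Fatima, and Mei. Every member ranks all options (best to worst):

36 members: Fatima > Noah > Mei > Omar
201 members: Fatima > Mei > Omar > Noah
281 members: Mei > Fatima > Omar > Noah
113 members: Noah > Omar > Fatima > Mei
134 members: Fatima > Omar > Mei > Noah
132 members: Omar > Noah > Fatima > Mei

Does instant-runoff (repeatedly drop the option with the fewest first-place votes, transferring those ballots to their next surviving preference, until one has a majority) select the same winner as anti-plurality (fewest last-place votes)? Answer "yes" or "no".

yes

Instant-runoff — R1 Noah 113, Omar 132, Fatima 371, Mei 281 (Noah out); R2 Omar 245, Fatima 371, Mei 281 (Omar out); R3 Fatima 616, Mei 281 (Fatima winner). Winner: Fatima.
Anti-plurality — last-place votes: Noah 616, Omar 36, Fatima 0, Mei 245. Winner: Fatima.
The two methods agree.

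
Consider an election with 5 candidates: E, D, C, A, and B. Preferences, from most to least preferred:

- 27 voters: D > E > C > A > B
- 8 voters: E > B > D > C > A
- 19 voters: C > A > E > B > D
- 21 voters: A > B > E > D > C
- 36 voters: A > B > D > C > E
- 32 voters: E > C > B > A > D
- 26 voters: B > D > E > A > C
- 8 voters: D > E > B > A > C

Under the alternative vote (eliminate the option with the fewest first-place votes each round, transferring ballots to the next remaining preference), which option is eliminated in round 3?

Round 1: E 40, D 35, C 19, A 57, B 26. Eliminate C.
Round 2: E 40, D 35, A 76, B 26. Eliminate B.
Round 3: E 40, D 61, A 76. Eliminate E.

E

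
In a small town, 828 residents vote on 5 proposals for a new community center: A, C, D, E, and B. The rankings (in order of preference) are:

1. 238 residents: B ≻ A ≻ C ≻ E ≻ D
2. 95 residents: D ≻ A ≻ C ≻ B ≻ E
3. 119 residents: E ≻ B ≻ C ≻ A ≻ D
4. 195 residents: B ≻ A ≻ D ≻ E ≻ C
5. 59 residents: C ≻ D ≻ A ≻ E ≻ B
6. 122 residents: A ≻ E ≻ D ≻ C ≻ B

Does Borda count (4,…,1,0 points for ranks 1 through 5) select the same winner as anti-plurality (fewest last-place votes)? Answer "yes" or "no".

Borda — scores: A 2309, C 1262, D 1191, E 1334, B 2184. Winner: A.
Anti-plurality — last-place votes: A 0, C 195, D 357, E 95, B 181. Winner: A.
The two methods agree.

yes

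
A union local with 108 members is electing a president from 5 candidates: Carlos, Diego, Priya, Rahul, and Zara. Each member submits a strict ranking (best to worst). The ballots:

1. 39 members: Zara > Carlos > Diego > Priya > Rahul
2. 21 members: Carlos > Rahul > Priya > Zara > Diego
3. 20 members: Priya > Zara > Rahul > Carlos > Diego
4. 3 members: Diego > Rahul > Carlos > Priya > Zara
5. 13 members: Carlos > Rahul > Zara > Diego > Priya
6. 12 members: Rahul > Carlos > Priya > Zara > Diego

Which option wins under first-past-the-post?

First-place votes: Carlos 34, Diego 3, Priya 20, Rahul 12, Zara 39.
Zara has the most first-place votes.

Zara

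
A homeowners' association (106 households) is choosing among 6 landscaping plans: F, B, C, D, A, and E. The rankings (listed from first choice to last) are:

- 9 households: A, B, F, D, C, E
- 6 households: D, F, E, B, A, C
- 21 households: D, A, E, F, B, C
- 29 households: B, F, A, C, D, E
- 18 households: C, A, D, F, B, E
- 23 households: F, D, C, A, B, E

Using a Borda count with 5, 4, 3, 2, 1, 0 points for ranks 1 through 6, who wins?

F

F: 9·3 + 6·4 + 21·2 + 29·4 + 18·2 + 23·5 = 360
B: 9·4 + 6·2 + 21·1 + 29·5 + 18·1 + 23·1 = 255
C: 9·1 + 6·0 + 21·0 + 29·2 + 18·5 + 23·3 = 226
D: 9·2 + 6·5 + 21·5 + 29·1 + 18·3 + 23·4 = 328
A: 9·5 + 6·1 + 21·4 + 29·3 + 18·4 + 23·2 = 340
E: 9·0 + 6·3 + 21·3 + 29·0 + 18·0 + 23·0 = 81
F has the highest Borda score (360).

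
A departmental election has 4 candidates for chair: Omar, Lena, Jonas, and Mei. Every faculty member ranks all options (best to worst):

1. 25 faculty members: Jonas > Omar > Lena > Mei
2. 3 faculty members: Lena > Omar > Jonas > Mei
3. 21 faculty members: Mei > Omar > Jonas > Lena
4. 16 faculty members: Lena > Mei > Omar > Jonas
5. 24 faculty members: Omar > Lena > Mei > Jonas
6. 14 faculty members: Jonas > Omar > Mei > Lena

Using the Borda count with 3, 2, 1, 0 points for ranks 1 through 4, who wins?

Omar: 25·2 + 3·2 + 21·2 + 16·1 + 24·3 + 14·2 = 214
Lena: 25·1 + 3·3 + 21·0 + 16·3 + 24·2 + 14·0 = 130
Jonas: 25·3 + 3·1 + 21·1 + 16·0 + 24·0 + 14·3 = 141
Mei: 25·0 + 3·0 + 21·3 + 16·2 + 24·1 + 14·1 = 133
Omar has the highest Borda score (214).

Omar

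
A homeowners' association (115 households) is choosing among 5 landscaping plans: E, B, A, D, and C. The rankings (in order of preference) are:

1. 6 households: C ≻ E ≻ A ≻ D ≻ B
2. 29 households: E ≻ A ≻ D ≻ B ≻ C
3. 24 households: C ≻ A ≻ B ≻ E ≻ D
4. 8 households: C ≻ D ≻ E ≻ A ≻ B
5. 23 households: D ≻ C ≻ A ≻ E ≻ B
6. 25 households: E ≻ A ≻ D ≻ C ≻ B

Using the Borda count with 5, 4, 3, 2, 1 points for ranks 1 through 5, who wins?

A

E: 6·4 + 29·5 + 24·2 + 8·3 + 23·2 + 25·5 = 412
B: 6·1 + 29·2 + 24·3 + 8·1 + 23·1 + 25·1 = 192
A: 6·3 + 29·4 + 24·4 + 8·2 + 23·3 + 25·4 = 415
D: 6·2 + 29·3 + 24·1 + 8·4 + 23·5 + 25·3 = 345
C: 6·5 + 29·1 + 24·5 + 8·5 + 23·4 + 25·2 = 361
A has the highest Borda score (415).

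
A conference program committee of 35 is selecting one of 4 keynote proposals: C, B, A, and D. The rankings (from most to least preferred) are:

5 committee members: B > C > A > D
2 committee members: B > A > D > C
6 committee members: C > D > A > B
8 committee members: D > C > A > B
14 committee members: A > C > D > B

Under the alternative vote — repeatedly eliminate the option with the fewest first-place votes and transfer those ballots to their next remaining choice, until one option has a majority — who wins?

Round 1: C 6, B 7, A 14, D 8. Eliminate C.
Round 2: B 7, A 14, D 14. Eliminate B.
Round 3: A 21, D 14. A has a majority.

A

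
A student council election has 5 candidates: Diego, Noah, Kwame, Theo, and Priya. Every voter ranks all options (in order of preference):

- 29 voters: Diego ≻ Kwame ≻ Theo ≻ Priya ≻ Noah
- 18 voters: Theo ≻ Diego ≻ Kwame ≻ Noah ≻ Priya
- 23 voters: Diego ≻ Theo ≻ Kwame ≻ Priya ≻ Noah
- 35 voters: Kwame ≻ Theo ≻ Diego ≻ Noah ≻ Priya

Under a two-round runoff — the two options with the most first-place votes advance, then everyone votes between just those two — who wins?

Round 1 first-place votes: Diego 52, Noah 0, Kwame 35, Theo 18, Priya 0.
Diego and Kwame advance.
Runoff: Diego is preferred to Kwame by 70 voters; Kwame by 35.
Diego wins the runoff.

Diego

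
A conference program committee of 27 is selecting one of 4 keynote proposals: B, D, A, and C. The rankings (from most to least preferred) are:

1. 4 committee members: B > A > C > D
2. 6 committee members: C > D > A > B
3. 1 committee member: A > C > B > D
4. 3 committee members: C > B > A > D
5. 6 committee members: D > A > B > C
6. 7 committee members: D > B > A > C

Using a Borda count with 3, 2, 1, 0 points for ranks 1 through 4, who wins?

D

B: 4·3 + 6·0 + 1·1 + 3·2 + 6·1 + 7·2 = 39
D: 4·0 + 6·2 + 1·0 + 3·0 + 6·3 + 7·3 = 51
A: 4·2 + 6·1 + 1·3 + 3·1 + 6·2 + 7·1 = 39
C: 4·1 + 6·3 + 1·2 + 3·3 + 6·0 + 7·0 = 33
D has the highest Borda score (51).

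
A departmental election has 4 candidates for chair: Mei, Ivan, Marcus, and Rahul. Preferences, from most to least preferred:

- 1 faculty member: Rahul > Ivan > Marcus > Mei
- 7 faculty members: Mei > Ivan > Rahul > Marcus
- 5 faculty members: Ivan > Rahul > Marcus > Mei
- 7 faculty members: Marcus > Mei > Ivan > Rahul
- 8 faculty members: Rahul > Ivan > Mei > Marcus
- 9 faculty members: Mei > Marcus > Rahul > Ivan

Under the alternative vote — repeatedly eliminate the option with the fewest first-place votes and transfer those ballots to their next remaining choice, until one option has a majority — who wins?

Round 1: Mei 16, Ivan 5, Marcus 7, Rahul 9. Eliminate Ivan.
Round 2: Mei 16, Marcus 7, Rahul 14. Eliminate Marcus.
Round 3: Mei 23, Rahul 14. Mei has a majority.

Mei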